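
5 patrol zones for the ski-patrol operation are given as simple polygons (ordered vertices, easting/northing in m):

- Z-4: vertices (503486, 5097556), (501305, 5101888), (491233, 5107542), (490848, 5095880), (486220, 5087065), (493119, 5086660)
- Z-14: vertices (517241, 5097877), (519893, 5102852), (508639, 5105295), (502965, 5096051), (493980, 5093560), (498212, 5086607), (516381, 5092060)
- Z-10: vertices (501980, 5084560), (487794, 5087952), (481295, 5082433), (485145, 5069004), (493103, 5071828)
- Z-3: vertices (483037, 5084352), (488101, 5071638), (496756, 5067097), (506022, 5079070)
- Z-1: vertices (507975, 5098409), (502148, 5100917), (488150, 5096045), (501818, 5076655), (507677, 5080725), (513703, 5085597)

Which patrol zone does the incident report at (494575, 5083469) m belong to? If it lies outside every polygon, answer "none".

Z-10

Cast a ray rightward from (494575, 5083469). For each polygon, the edges (by vertex number in listed order) whose endpoints lie on opposite sides of northing = 5083469, where each meets that height, and whether that is right or left of the point:
Z-4: no edge straddles that height → 0 crossings.
Z-14: no edge straddles that height → 0 crossings.
Z-10: 2–3 at easting≈482515.0 (left), 5–1 at easting≈501219.3 (right) → 1 crossing.
Z-3: 1–2 at easting≈483388.7 (left), 4–1 at easting≈486879.4 (left) → 0 crossings.
Z-1: 3–4 at easting≈497014.8 (right), 5–6 at easting≈511071.0 (right) → 2 crossings.
Only Z-10 has an odd count, so the point is inside Z-10.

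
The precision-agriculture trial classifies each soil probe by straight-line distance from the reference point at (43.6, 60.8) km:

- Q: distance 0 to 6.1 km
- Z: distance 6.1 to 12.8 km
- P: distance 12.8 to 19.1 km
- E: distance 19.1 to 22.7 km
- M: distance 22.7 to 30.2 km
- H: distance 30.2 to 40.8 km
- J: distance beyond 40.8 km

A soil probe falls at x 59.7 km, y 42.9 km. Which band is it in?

M

Distance = √((59.7−43.6)² + (42.9−60.8)²) = √(259.210 + 320.410) = 24.075 km.
22.7 ≤ 24.075 < 30.2 → M.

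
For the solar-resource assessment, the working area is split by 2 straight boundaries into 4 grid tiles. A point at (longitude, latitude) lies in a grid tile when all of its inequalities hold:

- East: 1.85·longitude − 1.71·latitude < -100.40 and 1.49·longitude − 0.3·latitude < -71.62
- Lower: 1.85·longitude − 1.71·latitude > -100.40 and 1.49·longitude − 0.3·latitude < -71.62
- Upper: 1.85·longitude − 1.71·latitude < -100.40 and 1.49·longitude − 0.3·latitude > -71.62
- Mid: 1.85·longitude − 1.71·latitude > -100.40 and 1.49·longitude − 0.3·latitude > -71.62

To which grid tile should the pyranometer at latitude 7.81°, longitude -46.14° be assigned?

Mid

1.85·-46.14 − 1.71·7.81 = -98.714, which is > -100.40
1.49·-46.14 − 0.3·7.81 = -71.092, which is > -71.62
This sign pattern matches Mid.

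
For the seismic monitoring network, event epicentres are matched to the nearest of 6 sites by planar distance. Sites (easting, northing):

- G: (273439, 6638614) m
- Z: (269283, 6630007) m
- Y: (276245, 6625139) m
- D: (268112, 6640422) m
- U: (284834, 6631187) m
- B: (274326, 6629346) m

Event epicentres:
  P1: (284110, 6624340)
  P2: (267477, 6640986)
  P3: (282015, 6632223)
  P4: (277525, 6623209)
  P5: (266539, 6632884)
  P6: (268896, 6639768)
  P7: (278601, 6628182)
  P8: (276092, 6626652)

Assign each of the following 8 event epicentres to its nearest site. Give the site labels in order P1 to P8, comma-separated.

P1 → U (d²=47405585.00)
P2 → D (d²=721321.00)
P3 → U (d²=9020057.00)
P4 → Y (d²=5363300.00)
P5 → Z (d²=15806665.00)
P6 → D (d²=1042372.00)
P7 → Y (d²=14810585.00)
P8 → Y (d²=2312578.00)

U, D, U, Y, Z, D, Y, Y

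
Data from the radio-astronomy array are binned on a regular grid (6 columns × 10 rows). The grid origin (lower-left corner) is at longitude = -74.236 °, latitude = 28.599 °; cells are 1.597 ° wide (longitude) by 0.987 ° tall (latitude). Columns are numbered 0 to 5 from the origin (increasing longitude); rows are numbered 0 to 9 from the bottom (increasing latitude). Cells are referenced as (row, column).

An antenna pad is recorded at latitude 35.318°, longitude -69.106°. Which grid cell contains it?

(6, 3)

Column index: ⌊(-69.106 − -74.236) / 1.597⌋ = ⌊3.212⌋ = 3
Row offset from origin: ⌊(35.318 − 28.599) / 0.987⌋ = ⌊6.807⌋ = 6 → row 6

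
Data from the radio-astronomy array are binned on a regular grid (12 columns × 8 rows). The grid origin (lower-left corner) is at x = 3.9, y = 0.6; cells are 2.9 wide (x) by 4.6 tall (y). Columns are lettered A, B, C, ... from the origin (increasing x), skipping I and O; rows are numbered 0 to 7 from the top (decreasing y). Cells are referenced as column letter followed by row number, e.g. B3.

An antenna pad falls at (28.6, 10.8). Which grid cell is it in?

Column index: ⌊(28.6 − 3.9) / 2.9⌋ = ⌊8.517⌋ = 8 → column J
Row offset from origin: ⌊(10.8 − 0.6) / 4.6⌋ = ⌊2.217⌋ = 2 → row 5 (counted from top)

J5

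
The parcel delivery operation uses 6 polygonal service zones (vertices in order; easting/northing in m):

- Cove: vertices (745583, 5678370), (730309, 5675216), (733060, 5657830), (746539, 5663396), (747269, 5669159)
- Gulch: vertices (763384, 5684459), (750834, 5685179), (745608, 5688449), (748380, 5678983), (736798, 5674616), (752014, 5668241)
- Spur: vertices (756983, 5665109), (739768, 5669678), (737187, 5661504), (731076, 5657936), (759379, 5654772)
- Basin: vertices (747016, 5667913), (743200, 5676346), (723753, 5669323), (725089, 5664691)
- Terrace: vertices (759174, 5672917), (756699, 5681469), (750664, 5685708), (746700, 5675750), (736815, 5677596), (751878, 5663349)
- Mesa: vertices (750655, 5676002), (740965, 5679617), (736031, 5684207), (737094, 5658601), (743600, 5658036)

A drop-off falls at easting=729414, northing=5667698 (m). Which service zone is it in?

Cast a ray rightward from (729414, 5667698). For each polygon, the edges (by vertex number in listed order) whose endpoints lie on opposite sides of northing = 5667698, where each meets that height, and whether that is right or left of the point:
Cove: 2–3 at easting≈731498.6 (right), 4–5 at easting≈747083.9 (right) → 2 crossings.
Gulch: no edge straddles that height → 0 crossings.
Spur: 1–2 at easting≈747228.2 (right), 2–3 at easting≈739142.8 (right) → 2 crossings.
Basin: 3–4 at easting≈724221.7 (left), 4–1 at easting≈745552.8 (right) → 1 crossing.
Terrace: 5–6 at easting≈747279.9 (right), 6–1 at easting≈755194.3 (right) → 2 crossings.
Mesa: 3–4 at easting≈736716.3 (right), 5–1 at easting≈747394.1 (right) → 2 crossings.
Only Basin has an odd count, so the point is inside Basin.

Basin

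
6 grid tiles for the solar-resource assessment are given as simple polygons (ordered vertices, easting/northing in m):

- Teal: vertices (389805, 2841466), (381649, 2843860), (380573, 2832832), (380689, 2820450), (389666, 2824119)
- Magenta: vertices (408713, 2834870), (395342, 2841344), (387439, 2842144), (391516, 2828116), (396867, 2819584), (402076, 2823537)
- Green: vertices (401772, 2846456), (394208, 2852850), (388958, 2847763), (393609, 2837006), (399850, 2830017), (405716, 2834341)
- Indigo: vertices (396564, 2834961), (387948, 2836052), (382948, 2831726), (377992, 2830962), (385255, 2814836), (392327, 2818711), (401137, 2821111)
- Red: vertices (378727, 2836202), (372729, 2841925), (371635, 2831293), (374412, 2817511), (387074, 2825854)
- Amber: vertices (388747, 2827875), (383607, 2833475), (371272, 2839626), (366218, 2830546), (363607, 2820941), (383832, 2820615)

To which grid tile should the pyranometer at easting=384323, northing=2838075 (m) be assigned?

Cast a ray rightward from (384323, 2838075). For each polygon, the edges (by vertex number in listed order) whose endpoints lie on opposite sides of northing = 2838075, where each meets that height, and whether that is right or left of the point:
Teal: 2–3 at easting≈381084.6 (left), 5–1 at easting≈389777.8 (right) → 1 crossing.
Magenta: 1–2 at easting≈402093.6 (right), 3–4 at easting≈388621.6 (right) → 2 crossings.
Green: 3–4 at easting≈393146.8 (right), 6–1 at easting≈404500.4 (right) → 2 crossings.
Indigo: no edge straddles that height → 0 crossings.
Red: 1–2 at easting≈376764.0 (left), 2–3 at easting≈372332.8 (left) → 0 crossings.
Amber: 2–3 at easting≈374382.3 (left), 3–4 at easting≈370408.7 (left) → 0 crossings.
Only Teal has an odd count, so the point is inside Teal.

Teal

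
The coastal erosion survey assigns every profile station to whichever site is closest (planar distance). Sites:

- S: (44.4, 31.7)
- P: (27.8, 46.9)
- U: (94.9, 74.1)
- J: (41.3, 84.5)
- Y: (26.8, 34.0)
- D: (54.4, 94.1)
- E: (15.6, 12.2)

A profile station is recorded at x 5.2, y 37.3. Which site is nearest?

Y

Squared distances to each site:
S: 1568.000; P: 602.920; U: 9400.330; J: 3531.050; Y: 477.450; D: 5646.880; E: 738.170.
Minimum at Y.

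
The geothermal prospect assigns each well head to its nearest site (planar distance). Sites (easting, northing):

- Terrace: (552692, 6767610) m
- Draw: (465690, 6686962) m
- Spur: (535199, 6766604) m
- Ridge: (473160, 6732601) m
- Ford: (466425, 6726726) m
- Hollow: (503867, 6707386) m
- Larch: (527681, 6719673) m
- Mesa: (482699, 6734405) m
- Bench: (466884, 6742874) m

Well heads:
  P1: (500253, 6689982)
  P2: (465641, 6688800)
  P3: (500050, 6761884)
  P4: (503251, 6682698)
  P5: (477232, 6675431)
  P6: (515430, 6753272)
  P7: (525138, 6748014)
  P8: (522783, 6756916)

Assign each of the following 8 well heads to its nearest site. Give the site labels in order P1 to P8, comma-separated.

P1 → Hollow (d²=315960212.00)
P2 → Draw (d²=3380645.00)
P3 → Mesa (d²=1056152642.00)
P4 → Hollow (d²=609876800.00)
P5 → Draw (d²=266181725.00)
P6 → Spur (d²=568555585.00)
P7 → Spur (d²=446811821.00)
P8 → Spur (d²=248014400.00)

Hollow, Draw, Mesa, Hollow, Draw, Spur, Spur, Spur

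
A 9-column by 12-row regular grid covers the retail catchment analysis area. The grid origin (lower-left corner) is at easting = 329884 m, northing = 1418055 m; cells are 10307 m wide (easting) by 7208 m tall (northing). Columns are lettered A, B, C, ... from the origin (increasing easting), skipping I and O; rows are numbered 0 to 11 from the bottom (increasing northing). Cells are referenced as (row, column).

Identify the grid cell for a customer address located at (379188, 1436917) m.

Column index: ⌊(379188 − 329884) / 10307⌋ = ⌊4.784⌋ = 4 → column E
Row offset from origin: ⌊(1436917 − 1418055) / 7208⌋ = ⌊2.617⌋ = 2 → row 2

(2, E)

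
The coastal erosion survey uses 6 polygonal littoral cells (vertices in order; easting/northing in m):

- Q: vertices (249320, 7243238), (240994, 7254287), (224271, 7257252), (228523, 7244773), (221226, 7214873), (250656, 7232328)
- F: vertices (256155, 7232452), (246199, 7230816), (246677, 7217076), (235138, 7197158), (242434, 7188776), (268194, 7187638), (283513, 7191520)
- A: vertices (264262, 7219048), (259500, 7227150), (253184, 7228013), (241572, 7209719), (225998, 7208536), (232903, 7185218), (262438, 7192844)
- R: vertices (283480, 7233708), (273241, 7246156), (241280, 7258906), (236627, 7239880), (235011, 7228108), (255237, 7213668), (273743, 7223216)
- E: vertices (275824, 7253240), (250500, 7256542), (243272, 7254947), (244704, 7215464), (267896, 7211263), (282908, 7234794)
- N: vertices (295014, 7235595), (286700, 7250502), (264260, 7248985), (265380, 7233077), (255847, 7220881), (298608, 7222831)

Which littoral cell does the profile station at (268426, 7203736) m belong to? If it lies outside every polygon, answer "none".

F

Cast a ray rightward from (268426, 7203736). For each polygon, the edges (by vertex number in listed order) whose endpoints lie on opposite sides of northing = 7203736, where each meets that height, and whether that is right or left of the point:
Q: no edge straddles that height → 0 crossings.
F: 3–4 at easting≈238948.8 (left), 7–1 at easting≈275348.1 (right) → 1 crossing.
A: 5–6 at easting≈227419.4 (left), 7–1 at easting≈263196.2 (left) → 0 crossings.
R: no edge straddles that height → 0 crossings.
E: no edge straddles that height → 0 crossings.
N: no edge straddles that height → 0 crossings.
Only F has an odd count, so the point is inside F.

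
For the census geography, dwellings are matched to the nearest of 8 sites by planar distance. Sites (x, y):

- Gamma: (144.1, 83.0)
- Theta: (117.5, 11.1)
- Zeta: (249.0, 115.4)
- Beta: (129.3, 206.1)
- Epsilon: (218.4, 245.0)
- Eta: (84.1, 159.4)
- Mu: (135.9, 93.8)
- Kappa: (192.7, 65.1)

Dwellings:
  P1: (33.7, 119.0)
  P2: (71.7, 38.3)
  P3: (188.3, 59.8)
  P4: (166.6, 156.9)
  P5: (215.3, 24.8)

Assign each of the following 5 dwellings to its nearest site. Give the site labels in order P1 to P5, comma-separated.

P1 → Eta (d²=4172.32)
P2 → Theta (d²=2837.48)
P3 → Kappa (d²=47.45)
P4 → Beta (d²=3811.93)
P5 → Kappa (d²=2134.85)

Eta, Theta, Kappa, Beta, Kappa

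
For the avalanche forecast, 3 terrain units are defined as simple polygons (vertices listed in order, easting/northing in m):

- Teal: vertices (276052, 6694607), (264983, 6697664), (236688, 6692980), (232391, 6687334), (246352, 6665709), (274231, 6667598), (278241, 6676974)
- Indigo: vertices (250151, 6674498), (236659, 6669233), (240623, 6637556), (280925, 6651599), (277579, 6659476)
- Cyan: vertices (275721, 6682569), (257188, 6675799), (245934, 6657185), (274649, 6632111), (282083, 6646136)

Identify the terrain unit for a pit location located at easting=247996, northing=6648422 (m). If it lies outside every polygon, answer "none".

Indigo

Cast a ray rightward from (247996, 6648422). For each polygon, the edges (by vertex number in listed order) whose endpoints lie on opposite sides of northing = 6648422, where each meets that height, and whether that is right or left of the point:
Teal: no edge straddles that height → 0 crossings.
Indigo: 2–3 at easting≈239263.2 (left), 3–4 at easting≈271807.3 (right) → 1 crossing.
Cyan: 3–4 at easting≈255969.5 (right), 5–1 at easting≈281683.8 (right) → 2 crossings.
Only Indigo has an odd count, so the point is inside Indigo.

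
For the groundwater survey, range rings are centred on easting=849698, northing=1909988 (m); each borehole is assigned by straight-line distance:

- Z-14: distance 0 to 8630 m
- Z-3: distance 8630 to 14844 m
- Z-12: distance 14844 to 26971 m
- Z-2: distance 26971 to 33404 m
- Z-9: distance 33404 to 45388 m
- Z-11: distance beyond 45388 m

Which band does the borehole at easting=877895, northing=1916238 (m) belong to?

Distance = √((877895−849698)² + (1916238−1909988)²) = √(795070809.000 + 39062500.000) = 28881.366 m.
26971 ≤ 28881.366 < 33404 → Z-2.

Z-2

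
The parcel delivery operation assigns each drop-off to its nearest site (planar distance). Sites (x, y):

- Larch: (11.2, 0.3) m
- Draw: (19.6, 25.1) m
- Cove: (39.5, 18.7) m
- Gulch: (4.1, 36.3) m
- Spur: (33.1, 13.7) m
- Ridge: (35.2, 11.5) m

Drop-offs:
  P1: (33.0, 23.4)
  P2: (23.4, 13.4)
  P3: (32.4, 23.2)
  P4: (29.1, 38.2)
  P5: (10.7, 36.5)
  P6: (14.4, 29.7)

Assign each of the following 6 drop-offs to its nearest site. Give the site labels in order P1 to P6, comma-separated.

P1 → Cove (d²=64.34)
P2 → Spur (d²=94.18)
P3 → Cove (d²=70.66)
P4 → Draw (d²=261.86)
P5 → Gulch (d²=43.60)
P6 → Draw (d²=48.20)

Cove, Spur, Cove, Draw, Gulch, Draw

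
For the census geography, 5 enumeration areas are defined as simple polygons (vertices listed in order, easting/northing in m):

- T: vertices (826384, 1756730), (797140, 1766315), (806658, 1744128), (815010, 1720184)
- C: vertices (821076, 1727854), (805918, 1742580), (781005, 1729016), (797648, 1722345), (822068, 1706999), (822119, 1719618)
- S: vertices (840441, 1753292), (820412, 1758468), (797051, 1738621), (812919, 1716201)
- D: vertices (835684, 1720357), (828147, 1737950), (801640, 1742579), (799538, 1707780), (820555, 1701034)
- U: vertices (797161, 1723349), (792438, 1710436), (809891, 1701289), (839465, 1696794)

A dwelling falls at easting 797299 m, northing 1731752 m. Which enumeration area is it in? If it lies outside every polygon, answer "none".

Cast a ray rightward from (797299, 1731752). For each polygon, the edges (by vertex number in listed order) whose endpoints lie on opposite sides of northing = 1731752, where each meets that height, and whether that is right or left of the point:
T: 3–4 at easting≈810974.9 (right), 4–1 at easting≈818610.2 (right) → 2 crossings.
C: 1–2 at easting≈817063.6 (right), 2–3 at easting≈786030.2 (left) → 1 crossing.
S: 3–4 at easting≈801912.6 (right), 4–1 at easting≈824458.0 (right) → 2 crossings.
D: 1–2 at easting≈830802.3 (right), 3–4 at easting≈800986.0 (right) → 2 crossings.
U: no edge straddles that height → 0 crossings.
Only C has an odd count, so the point is inside C.

C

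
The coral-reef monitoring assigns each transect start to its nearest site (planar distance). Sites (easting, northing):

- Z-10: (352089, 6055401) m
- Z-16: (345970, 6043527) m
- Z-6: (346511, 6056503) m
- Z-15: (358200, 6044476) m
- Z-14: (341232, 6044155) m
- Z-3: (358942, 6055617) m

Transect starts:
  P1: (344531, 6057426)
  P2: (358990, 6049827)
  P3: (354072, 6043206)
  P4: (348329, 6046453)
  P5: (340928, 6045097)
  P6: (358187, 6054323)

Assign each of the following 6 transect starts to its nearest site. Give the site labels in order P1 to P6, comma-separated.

P1 → Z-6 (d²=4772329.00)
P2 → Z-15 (d²=29257301.00)
P3 → Z-15 (d²=18653284.00)
P4 → Z-16 (d²=14126357.00)
P5 → Z-14 (d²=979780.00)
P6 → Z-3 (d²=2244461.00)

Z-6, Z-15, Z-15, Z-16, Z-14, Z-3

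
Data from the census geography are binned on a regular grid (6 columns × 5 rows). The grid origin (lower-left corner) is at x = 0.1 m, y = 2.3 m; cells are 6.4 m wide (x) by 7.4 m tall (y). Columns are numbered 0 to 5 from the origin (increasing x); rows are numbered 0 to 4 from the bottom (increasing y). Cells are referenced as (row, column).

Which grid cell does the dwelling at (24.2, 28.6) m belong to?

Column index: ⌊(24.2 − 0.1) / 6.4⌋ = ⌊3.766⌋ = 3
Row offset from origin: ⌊(28.6 − 2.3) / 7.4⌋ = ⌊3.554⌋ = 3 → row 3

(3, 3)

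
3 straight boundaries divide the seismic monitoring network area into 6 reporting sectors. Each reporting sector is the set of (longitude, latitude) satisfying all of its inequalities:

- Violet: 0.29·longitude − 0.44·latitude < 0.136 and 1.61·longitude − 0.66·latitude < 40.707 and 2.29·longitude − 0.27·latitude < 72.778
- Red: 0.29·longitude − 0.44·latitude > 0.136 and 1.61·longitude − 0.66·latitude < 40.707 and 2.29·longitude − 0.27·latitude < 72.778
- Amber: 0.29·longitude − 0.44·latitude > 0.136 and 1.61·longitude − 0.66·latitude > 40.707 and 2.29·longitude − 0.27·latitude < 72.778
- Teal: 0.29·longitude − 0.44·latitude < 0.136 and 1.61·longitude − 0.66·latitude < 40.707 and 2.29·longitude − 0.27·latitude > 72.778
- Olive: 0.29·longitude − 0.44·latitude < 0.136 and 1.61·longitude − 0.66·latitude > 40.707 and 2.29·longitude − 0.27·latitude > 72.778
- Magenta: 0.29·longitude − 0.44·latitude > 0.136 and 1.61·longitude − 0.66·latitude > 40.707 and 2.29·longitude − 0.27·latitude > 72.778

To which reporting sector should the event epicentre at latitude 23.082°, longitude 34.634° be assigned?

0.29·34.634 − 0.44·23.082 = -0.112, which is < 0.136
1.61·34.634 − 0.66·23.082 = 40.527, which is < 40.707
2.29·34.634 − 0.27·23.082 = 73.080, which is > 72.778
This sign pattern matches Teal.

Teal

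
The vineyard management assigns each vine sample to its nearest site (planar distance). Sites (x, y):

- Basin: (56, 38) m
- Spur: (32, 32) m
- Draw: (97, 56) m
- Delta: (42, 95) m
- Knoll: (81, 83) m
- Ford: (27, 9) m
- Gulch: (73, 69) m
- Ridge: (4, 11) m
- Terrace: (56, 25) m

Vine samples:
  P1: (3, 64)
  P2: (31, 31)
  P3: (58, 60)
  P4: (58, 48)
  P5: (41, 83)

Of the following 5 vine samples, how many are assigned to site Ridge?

0

P1 → Spur
P2 → Spur
P3 → Gulch
P4 → Basin
P5 → Delta
0 of the 5 go to Ridge.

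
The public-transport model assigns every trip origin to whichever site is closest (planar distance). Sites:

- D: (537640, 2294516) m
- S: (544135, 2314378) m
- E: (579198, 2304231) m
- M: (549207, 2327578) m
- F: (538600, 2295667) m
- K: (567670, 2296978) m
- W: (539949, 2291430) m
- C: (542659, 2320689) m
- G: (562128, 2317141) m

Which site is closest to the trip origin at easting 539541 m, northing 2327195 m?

C

Squared distances to each site:
D: 1071530842.000; S: 185380325.000; E: 2100022945.000; M: 93578245.000; F: 994900265.000; K: 1704307730.000; W: 1279301689.000; C: 52049960.000; G: 611255485.000.
Minimum at C.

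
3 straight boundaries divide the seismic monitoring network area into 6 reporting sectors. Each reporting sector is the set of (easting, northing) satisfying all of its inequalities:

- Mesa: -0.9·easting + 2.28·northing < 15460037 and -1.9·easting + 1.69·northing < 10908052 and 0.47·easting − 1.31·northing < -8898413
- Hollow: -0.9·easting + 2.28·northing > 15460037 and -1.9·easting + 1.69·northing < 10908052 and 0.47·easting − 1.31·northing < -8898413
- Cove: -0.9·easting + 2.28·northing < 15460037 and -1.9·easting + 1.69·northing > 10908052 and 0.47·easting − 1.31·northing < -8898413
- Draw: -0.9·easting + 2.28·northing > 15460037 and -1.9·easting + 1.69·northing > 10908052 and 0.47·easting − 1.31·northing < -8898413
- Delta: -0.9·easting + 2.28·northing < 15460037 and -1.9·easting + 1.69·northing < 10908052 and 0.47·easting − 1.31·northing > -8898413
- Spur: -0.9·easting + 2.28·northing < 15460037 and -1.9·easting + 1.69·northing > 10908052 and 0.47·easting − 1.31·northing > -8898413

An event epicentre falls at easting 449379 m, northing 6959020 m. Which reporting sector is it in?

Hollow

-0.9·449379 + 2.28·6959020 = 15462124.500, which is > 15460037
-1.9·449379 + 1.69·6959020 = 10906923.700, which is < 10908052
0.47·449379 − 1.31·6959020 = -8905108.070, which is < -8898413
This sign pattern matches Hollow.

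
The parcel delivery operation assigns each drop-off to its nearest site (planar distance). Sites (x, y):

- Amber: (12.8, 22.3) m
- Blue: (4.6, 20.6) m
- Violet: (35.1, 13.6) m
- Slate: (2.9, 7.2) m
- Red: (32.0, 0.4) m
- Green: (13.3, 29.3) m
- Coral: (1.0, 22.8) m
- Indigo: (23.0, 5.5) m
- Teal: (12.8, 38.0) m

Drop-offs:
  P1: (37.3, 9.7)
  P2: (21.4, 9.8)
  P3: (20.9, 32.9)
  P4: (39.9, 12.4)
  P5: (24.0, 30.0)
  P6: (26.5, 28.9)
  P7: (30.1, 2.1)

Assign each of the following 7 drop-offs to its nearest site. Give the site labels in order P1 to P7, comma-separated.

Violet, Indigo, Green, Violet, Green, Green, Red

P1 → Violet (d²=20.05)
P2 → Indigo (d²=21.05)
P3 → Green (d²=70.72)
P4 → Violet (d²=24.48)
P5 → Green (d²=114.98)
P6 → Green (d²=174.40)
P7 → Red (d²=6.50)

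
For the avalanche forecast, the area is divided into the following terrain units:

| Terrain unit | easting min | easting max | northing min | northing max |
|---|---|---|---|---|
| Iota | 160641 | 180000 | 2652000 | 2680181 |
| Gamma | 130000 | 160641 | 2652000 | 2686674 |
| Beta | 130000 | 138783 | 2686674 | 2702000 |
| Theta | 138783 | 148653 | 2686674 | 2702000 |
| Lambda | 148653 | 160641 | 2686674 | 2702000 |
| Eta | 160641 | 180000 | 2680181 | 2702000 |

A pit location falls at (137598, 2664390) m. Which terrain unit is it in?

Gamma

The point has easting = 137598 and northing = 2664390.
Only Gamma satisfies 130000 ≤ easting ≤ 160641 and 2652000 ≤ northing ≤ 2686674.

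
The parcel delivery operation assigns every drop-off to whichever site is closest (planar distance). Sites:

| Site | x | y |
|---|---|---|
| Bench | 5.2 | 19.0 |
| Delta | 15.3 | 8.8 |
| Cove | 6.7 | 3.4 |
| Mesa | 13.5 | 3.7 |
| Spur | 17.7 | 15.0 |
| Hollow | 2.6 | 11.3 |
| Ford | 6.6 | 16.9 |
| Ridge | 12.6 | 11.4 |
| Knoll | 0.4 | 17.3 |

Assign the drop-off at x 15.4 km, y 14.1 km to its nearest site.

Spur

Squared distances to each site:
Bench: 128.050; Delta: 28.100; Cove: 190.180; Mesa: 111.770; Spur: 6.100; Hollow: 171.680; Ford: 85.280; Ridge: 15.130; Knoll: 235.240.
Minimum at Spur.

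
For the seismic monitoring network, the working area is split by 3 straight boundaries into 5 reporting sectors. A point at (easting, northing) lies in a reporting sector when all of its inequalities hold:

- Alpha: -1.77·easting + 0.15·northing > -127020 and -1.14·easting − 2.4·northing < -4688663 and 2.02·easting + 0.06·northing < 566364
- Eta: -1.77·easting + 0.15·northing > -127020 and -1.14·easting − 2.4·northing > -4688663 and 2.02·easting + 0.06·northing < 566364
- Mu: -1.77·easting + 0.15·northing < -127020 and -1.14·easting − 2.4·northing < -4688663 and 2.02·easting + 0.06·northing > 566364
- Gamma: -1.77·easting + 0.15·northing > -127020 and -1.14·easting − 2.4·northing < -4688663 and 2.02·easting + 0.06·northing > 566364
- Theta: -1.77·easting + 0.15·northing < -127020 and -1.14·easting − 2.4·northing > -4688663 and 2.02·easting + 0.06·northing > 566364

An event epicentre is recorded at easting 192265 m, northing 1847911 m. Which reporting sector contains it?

-1.77·192265 + 0.15·1847911 = -63122.400, which is > -127020
-1.14·192265 − 2.4·1847911 = -4654168.500, which is > -4688663
2.02·192265 + 0.06·1847911 = 499249.960, which is < 566364
This sign pattern matches Eta.

Eta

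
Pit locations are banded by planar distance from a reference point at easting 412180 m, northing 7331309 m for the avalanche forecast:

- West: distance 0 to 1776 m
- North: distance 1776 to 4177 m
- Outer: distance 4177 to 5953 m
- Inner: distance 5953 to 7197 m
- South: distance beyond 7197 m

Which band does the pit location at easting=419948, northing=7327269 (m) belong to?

Distance = √((419948−412180)² + (7327269−7331309)²) = √(60341824.000 + 16321600.000) = 8755.765 m.
7197 ≤ 8755.765 < ∞ → South.

South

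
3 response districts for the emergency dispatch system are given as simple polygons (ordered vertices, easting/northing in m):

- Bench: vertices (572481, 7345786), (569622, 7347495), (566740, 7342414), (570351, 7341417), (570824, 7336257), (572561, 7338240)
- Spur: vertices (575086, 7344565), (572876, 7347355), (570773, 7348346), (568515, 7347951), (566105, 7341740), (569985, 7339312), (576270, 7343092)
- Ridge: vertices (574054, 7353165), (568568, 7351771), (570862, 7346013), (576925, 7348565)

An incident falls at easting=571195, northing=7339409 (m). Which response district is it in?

Bench

Cast a ray rightward from (571195, 7339409). For each polygon, the edges (by vertex number in listed order) whose endpoints lie on opposite sides of northing = 7339409, where each meets that height, and whether that is right or left of the point:
Bench: 4–5 at easting≈570535.1 (left), 6–1 at easting≈572548.6 (right) → 1 crossing.
Spur: 5–6 at easting≈569830.0 (left), 6–7 at easting≈570146.3 (left) → 0 crossings.
Ridge: no edge straddles that height → 0 crossings.
Only Bench has an odd count, so the point is inside Bench.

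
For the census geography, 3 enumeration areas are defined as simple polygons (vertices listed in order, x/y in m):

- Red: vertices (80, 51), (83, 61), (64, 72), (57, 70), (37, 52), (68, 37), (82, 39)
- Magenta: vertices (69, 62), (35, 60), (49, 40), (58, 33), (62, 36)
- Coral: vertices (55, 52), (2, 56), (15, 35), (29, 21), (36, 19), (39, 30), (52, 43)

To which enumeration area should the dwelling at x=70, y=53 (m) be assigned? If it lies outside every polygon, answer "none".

Cast a ray rightward from (70, 53). For each polygon, the edges (by vertex number in listed order) whose endpoints lie on opposite sides of y = 53, where each meets that height, and whether that is right or left of the point:
Red: 1–2 at x≈80.6 (right), 4–5 at x≈38.1 (left) → 1 crossing.
Magenta: 2–3 at x≈39.9 (left), 5–1 at x≈66.6 (left) → 0 crossings.
Coral: 1–2 at x≈41.8 (left), 2–3 at x≈3.9 (left) → 0 crossings.
Only Red has an odd count, so the point is inside Red.

Red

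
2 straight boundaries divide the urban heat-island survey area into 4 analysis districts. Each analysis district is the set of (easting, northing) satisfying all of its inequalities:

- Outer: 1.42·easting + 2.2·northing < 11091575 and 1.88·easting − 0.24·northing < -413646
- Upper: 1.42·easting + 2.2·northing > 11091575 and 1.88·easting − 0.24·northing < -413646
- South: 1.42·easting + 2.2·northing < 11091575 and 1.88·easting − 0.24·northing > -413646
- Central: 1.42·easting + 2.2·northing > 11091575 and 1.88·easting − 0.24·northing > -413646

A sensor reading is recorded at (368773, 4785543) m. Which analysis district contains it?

1.42·368773 + 2.2·4785543 = 11051852.260, which is < 11091575
1.88·368773 − 0.24·4785543 = -455237.080, which is < -413646
This sign pattern matches Outer.

Outer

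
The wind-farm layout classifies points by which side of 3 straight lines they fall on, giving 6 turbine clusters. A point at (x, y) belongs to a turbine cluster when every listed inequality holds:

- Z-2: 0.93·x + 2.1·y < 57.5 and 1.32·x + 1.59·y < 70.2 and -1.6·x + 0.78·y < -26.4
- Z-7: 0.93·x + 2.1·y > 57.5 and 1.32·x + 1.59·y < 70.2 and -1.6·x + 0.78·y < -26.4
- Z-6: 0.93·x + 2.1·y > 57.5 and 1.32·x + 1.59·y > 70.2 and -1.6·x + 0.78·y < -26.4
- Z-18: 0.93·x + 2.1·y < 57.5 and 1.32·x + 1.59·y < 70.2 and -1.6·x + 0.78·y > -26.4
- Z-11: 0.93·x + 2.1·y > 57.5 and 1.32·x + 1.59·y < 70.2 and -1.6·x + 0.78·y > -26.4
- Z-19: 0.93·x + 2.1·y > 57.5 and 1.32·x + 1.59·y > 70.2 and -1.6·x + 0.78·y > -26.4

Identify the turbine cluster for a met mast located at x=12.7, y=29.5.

Z-11

0.93·12.7 + 2.1·29.5 = 73.761, which is > 57.5
1.32·12.7 + 1.59·29.5 = 63.669, which is < 70.2
-1.6·12.7 + 0.78·29.5 = 2.690, which is > -26.4
This sign pattern matches Z-11.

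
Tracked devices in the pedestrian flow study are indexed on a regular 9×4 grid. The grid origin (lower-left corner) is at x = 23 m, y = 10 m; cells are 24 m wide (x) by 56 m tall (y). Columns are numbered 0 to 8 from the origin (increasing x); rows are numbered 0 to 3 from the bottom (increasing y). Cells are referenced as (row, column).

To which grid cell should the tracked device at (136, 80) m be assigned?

(1, 4)

Column index: ⌊(136 − 23) / 24⌋ = ⌊4.708⌋ = 4
Row offset from origin: ⌊(80 − 10) / 56⌋ = ⌊1.250⌋ = 1 → row 1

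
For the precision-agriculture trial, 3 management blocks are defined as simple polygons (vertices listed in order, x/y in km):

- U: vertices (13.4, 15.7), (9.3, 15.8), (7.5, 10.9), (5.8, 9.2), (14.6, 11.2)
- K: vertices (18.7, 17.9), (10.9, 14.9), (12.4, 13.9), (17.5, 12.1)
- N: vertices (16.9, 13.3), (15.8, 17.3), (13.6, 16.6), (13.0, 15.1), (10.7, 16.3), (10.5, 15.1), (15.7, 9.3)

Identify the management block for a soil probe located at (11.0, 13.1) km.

Cast a ray rightward from (11.0, 13.1). For each polygon, the edges (by vertex number in listed order) whose endpoints lie on opposite sides of y = 13.1, where each meets that height, and whether that is right or left of the point:
U: 2–3 at x≈8.31 (left), 5–1 at x≈14.09 (right) → 1 crossing.
K: 3–4 at x≈14.67 (right), 4–1 at x≈17.71 (right) → 2 crossings.
N: 6–7 at x≈12.29 (right), 7–1 at x≈16.84 (right) → 2 crossings.
Only U has an odd count, so the point is inside U.

U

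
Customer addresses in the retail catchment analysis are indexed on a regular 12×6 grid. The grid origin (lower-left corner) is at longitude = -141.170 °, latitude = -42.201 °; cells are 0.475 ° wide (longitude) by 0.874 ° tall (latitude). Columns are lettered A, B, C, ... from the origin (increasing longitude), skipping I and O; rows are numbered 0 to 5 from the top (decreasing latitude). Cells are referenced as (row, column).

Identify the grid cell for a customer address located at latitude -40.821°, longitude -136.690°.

(4, K)

Column index: ⌊(-136.690 − -141.170) / 0.475⌋ = ⌊9.432⌋ = 9 → column K
Row offset from origin: ⌊(-40.821 − -42.201) / 0.874⌋ = ⌊1.579⌋ = 1 → row 4 (counted from top)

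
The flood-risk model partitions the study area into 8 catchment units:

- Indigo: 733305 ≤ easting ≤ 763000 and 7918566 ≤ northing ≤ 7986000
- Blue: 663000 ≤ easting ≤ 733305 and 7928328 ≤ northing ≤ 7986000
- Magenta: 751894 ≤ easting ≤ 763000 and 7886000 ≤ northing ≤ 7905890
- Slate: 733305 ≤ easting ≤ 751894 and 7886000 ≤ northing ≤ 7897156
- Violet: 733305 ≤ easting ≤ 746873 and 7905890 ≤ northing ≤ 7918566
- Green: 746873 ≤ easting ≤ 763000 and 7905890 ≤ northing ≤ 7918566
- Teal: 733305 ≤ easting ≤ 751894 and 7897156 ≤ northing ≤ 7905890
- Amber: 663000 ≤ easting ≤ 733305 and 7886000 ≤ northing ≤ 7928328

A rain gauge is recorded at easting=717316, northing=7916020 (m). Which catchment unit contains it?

The point has easting = 717316 and northing = 7916020.
Only Amber satisfies 663000 ≤ easting ≤ 733305 and 7886000 ≤ northing ≤ 7928328.

Amber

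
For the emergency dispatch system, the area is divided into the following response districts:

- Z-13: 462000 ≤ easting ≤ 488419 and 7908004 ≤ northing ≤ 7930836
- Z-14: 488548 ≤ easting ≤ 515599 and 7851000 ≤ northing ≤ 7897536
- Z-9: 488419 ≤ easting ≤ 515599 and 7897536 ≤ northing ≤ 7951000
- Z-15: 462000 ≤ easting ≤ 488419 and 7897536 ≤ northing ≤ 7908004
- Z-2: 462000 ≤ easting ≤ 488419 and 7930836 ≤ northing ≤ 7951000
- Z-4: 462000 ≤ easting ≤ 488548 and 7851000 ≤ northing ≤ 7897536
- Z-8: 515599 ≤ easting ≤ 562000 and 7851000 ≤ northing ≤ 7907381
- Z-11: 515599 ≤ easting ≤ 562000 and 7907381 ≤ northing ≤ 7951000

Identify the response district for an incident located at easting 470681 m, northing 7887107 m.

The point has easting = 470681 and northing = 7887107.
Only Z-4 satisfies 462000 ≤ easting ≤ 488548 and 7851000 ≤ northing ≤ 7897536.

Z-4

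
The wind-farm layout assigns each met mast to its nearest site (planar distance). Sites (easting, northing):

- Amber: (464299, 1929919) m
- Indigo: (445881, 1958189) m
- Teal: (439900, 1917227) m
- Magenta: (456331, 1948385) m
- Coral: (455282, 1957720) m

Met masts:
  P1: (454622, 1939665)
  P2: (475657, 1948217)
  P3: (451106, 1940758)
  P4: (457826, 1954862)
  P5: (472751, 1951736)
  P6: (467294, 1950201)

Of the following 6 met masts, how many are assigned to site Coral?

1

P1 → Magenta
P2 → Magenta
P3 → Magenta
P4 → Coral
P5 → Magenta
P6 → Magenta
1 of the 6 goes to Coral.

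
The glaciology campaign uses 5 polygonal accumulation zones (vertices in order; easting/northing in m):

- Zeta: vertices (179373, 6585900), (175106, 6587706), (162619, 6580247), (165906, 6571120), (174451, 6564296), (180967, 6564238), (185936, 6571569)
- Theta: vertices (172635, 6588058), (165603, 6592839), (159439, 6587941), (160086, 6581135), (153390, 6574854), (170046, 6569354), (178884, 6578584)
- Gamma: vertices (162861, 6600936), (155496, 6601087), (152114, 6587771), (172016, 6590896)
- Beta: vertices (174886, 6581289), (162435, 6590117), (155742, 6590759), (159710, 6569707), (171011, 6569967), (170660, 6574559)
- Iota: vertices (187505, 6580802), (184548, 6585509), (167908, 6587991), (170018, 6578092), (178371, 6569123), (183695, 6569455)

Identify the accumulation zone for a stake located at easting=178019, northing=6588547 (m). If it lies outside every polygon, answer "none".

Cast a ray rightward from (178019, 6588547). For each polygon, the edges (by vertex number in listed order) whose endpoints lie on opposite sides of northing = 6588547, where each meets that height, and whether that is right or left of the point:
Zeta: no edge straddles that height → 0 crossings.
Theta: 1–2 at easting≈171915.8 (left), 2–3 at easting≈160201.6 (left) → 0 crossings.
Gamma: 2–3 at easting≈152311.1 (left), 3–4 at easting≈157056.1 (left) → 0 crossings.
Beta: 1–2 at easting≈164649.3 (left), 3–4 at easting≈156158.9 (left) → 0 crossings.
Iota: no edge straddles that height → 0 crossings.
All counts are even, so the point lies outside every listed polygon.

none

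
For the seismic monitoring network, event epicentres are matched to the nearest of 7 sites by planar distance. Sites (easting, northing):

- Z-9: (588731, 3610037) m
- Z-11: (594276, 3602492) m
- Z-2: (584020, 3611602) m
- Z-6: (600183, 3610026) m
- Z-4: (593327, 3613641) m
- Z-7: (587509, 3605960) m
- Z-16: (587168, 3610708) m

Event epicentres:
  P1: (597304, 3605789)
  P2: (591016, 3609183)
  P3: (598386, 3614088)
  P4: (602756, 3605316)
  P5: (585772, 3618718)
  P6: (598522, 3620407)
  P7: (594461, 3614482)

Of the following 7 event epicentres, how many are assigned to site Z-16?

0

P1 → Z-11
P2 → Z-9
P3 → Z-6
P4 → Z-6
P5 → Z-2
P6 → Z-4
P7 → Z-4
0 of the 7 go to Z-16.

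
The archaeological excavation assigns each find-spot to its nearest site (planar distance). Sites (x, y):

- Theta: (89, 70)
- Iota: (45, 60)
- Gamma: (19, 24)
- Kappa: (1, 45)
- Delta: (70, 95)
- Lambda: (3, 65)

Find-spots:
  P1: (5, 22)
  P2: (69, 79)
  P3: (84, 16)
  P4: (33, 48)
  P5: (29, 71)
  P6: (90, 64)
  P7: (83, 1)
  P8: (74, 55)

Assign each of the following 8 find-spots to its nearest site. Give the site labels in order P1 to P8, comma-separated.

Gamma, Delta, Theta, Iota, Iota, Theta, Gamma, Theta

P1 → Gamma (d²=200.00)
P2 → Delta (d²=257.00)
P3 → Theta (d²=2941.00)
P4 → Iota (d²=288.00)
P5 → Iota (d²=377.00)
P6 → Theta (d²=37.00)
P7 → Gamma (d²=4625.00)
P8 → Theta (d²=450.00)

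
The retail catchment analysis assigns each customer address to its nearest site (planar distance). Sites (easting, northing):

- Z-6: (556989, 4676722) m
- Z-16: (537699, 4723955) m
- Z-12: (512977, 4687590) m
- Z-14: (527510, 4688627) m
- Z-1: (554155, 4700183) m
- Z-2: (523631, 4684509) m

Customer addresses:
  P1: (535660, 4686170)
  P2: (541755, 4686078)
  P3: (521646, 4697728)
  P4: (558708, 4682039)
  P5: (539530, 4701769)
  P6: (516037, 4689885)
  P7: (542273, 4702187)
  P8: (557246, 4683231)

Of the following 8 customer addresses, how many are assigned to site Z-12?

P1 → Z-14
P2 → Z-14
P3 → Z-14
P4 → Z-6
P5 → Z-1
P6 → Z-12
P7 → Z-1
P8 → Z-6
1 of the 8 goes to Z-12.

1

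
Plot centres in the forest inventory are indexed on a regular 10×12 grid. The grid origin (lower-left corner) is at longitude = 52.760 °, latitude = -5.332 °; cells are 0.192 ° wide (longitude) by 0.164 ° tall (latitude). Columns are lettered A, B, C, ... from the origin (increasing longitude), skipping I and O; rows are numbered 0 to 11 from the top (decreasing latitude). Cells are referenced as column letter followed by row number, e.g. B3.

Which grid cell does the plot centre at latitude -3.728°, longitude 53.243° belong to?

Column index: ⌊(53.243 − 52.760) / 0.192⌋ = ⌊2.516⌋ = 2 → column C
Row offset from origin: ⌊(-3.728 − -5.332) / 0.164⌋ = ⌊9.780⌋ = 9 → row 2 (counted from top)

C2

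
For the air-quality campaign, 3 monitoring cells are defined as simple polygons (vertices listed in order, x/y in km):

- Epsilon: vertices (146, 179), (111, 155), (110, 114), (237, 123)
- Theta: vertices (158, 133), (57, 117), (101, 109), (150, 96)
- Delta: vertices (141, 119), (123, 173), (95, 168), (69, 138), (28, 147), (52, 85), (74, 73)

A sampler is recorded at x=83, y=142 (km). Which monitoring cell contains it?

Delta

Cast a ray rightward from (83, 142). For each polygon, the edges (by vertex number in listed order) whose endpoints lie on opposite sides of y = 142, where each meets that height, and whether that is right or left of the point:
Epsilon: 2–3 at x≈110.7 (right), 4–1 at x≈206.1 (right) → 2 crossings.
Theta: no edge straddles that height → 0 crossings.
Delta: 1–2 at x≈133.3 (right), 3–4 at x≈72.5 (left), 4–5 at x≈50.8 (left), 5–6 at x≈29.9 (left) → 1 crossing.
Only Delta has an odd count, so the point is inside Delta.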